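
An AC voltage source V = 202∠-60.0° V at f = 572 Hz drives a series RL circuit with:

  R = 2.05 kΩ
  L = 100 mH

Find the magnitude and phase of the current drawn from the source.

Step 1 — Angular frequency: ω = 2π·f = 2π·572 = 3594 rad/s.
Step 2 — Component impedances:
  R: Z = R = 2050 Ω
  L: Z = jωL = j·3594·0.1 = 0 + j359.4 Ω
Step 3 — Series combination: Z_total = R + L = 2050 + j359.4 Ω = 2081∠9.9° Ω.
Step 4 — Source phasor: V = 202∠-60.0° V = 101 - j174.9 V.
Step 5 — Ohm's law: I = V / Z_total = (101 - j174.9) / (2050 + j359.4) = 0.03328 - j0.09117 A.
Step 6 — Convert to polar: |I| = 0.09706 A, ∠I = -69.9°.

I = 0.09706∠-69.9° A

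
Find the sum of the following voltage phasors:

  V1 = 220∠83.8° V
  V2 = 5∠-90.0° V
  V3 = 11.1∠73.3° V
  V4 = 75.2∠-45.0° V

Step 1 — Convert each phasor to rectangular form:
  V1 = 220·(cos(83.8°) + j·sin(83.8°)) = 23.76 + j218.7 V
  V2 = 5·(cos(-90.0°) + j·sin(-90.0°)) = 0 - j5 V
  V3 = 11.1·(cos(73.3°) + j·sin(73.3°)) = 3.19 + j10.63 V
  V4 = 75.2·(cos(-45.0°) + j·sin(-45.0°)) = 53.17 - j53.17 V
Step 2 — Sum components: V_total = 80.12 + j171.2 V.
Step 3 — Convert to polar: |V_total| = 189 V, ∠V_total = 64.9°.

V_total = 189∠64.9° V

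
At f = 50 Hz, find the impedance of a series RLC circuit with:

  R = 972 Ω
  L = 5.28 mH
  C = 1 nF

Step 1 — Angular frequency: ω = 2π·f = 2π·50 = 314.2 rad/s.
Step 2 — Component impedances:
  R: Z = R = 972 Ω
  L: Z = jωL = j·314.2·0.00528 = 0 + j1.659 Ω
  C: Z = 1/(jωC) = -j/(ω·C) = 0 - j3.183e+06 Ω
Step 3 — Series combination: Z_total = R + L + C = 972 - j3.183e+06 Ω = 3.183e+06∠-90.0° Ω.

Z = 972 - j3.183e+06 Ω = 3.183e+06∠-90.0° Ω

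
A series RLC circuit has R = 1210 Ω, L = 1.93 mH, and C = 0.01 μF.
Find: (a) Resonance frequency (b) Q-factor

Step 1 — Resonance condition Im(Z)=0 gives ω₀ = 1/√(LC).
Step 2 — ω₀ = 1/√(0.00193·1e-08) = 2.276e+05 rad/s.
Step 3 — f₀ = ω₀/(2π) = 3.623e+04 Hz.
Step 4 — Series Q: Q = ω₀L/R = 2.276e+05·0.00193/1210 = 0.3631.

(a) f₀ = 3.623e+04 Hz  (b) Q = 0.3631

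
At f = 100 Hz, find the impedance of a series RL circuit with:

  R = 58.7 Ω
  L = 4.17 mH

Step 1 — Angular frequency: ω = 2π·f = 2π·100 = 628.3 rad/s.
Step 2 — Component impedances:
  R: Z = R = 58.7 Ω
  L: Z = jωL = j·628.3·0.00417 = 0 + j2.62 Ω
Step 3 — Series combination: Z_total = R + L = 58.7 + j2.62 Ω = 58.76∠2.6° Ω.

Z = 58.7 + j2.62 Ω = 58.76∠2.6° Ω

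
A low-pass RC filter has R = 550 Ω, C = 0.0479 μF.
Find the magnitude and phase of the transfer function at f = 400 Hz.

Step 1 — Angular frequency: ω = 2π·400 = 2513 rad/s.
Step 2 — Transfer function: H(jω) = 1/(1 + jωRC).
Step 3 — Denominator: 1 + jωRC = 1 + j·2513·550·4.79e-08 = 1 + j0.06621.
Step 4 — H = 0.9956 - j0.06592.
Step 5 — Magnitude: |H| = 0.9978 (-0.0 dB); phase: φ = -3.8°.

|H| = 0.9978 (-0.0 dB), φ = -3.8°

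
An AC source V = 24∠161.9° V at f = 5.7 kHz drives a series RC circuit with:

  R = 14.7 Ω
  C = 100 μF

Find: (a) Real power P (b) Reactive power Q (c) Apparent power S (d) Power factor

Step 1 — Angular frequency: ω = 2π·f = 2π·5700 = 3.581e+04 rad/s.
Step 2 — Component impedances:
  R: Z = R = 14.7 Ω
  C: Z = 1/(jωC) = -j/(ω·C) = 0 - j0.2792 Ω
Step 3 — Series combination: Z_total = R + C = 14.7 - j0.2792 Ω = 14.7∠-1.1° Ω.
Step 4 — Source phasor: V = 24∠161.9° V = -22.81 + j7.456 V.
Step 5 — Current: I = V / Z = -1.561 + j0.4776 A = 1.632∠163.0° A.
Step 6 — Complex power: S = V·I* = 39.17 - j0.744 VA.
Step 7 — Real power: P = Re(S) = 39.17 W.
Step 8 — Reactive power: Q = Im(S) = -0.744 VAR.
Step 9 — Apparent power: |S| = 39.18 VA.
Step 10 — Power factor: PF = P/|S| = 0.9998 (leading).

(a) P = 39.17 W  (b) Q = -0.744 VAR  (c) S = 39.18 VA  (d) PF = 0.9998 (leading)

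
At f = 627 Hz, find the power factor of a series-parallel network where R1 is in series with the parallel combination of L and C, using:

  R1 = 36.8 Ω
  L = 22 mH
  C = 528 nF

Step 1 — Angular frequency: ω = 2π·f = 2π·627 = 3940 rad/s.
Step 2 — Component impedances:
  R1: Z = R = 36.8 Ω
  L: Z = jωL = j·3940·0.022 = 0 + j86.67 Ω
  C: Z = 1/(jωC) = -j/(ω·C) = 0 - j480.7 Ω
Step 3 — Parallel branch: L || C = 1/(1/L + 1/C) = 0 + j105.7 Ω.
Step 4 — Series with R1: Z_total = R1 + (L || C) = 36.8 + j105.7 Ω = 112∠70.8° Ω.
Step 5 — Power factor: PF = cos(φ) = Re(Z)/|Z| = 36.8/111.95 = 0.3287.
Step 6 — Type: Im(Z) = 105.7 ⇒ lagging (phase φ = 70.8°).

PF = 0.3287 (lagging, φ = 70.8°)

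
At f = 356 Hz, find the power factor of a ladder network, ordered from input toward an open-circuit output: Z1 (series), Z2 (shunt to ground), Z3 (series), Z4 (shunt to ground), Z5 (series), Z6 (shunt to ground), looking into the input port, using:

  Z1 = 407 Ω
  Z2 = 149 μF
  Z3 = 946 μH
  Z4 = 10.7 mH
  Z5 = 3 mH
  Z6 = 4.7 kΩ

Step 1 — Angular frequency: ω = 2π·f = 2π·356 = 2237 rad/s.
Step 2 — Component impedances:
  Z1: Z = R = 407 Ω
  Z2: Z = 1/(jωC) = -j/(ω·C) = 0 - j3 Ω
  Z3: Z = jωL = j·2237·0.000946 = 0 + j2.116 Ω
  Z4: Z = jωL = j·2237·0.0107 = 0 + j23.93 Ω
  Z5: Z = jωL = j·2237·0.003 = 0 + j6.71 Ω
  Z6: Z = R = 4700 Ω
Step 3 — Ladder network (open output): work backward from the far end, alternating series and parallel combinations. Z_in = 407 - j3.391 Ω = 407∠-0.5° Ω.
Step 4 — Power factor: PF = cos(φ) = Re(Z)/|Z| = 407/407 = 1.
Step 5 — Type: Im(Z) = -3.391 ⇒ leading (phase φ = -0.5°).

PF = 1 (leading, φ = -0.5°)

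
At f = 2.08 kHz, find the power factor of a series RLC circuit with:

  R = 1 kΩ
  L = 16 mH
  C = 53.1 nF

Step 1 — Angular frequency: ω = 2π·f = 2π·2080 = 1.307e+04 rad/s.
Step 2 — Component impedances:
  R: Z = R = 1000 Ω
  L: Z = jωL = j·1.307e+04·0.016 = 0 + j209.1 Ω
  C: Z = 1/(jωC) = -j/(ω·C) = 0 - j1441 Ω
Step 3 — Series combination: Z_total = R + L + C = 1000 - j1232 Ω = 1587∠-50.9° Ω.
Step 4 — Power factor: PF = cos(φ) = Re(Z)/|Z| = 1000/1586.7 = 0.6302.
Step 5 — Type: Im(Z) = -1232 ⇒ leading (phase φ = -50.9°).

PF = 0.6302 (leading, φ = -50.9°)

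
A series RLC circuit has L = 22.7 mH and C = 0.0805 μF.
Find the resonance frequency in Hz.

Step 1 — Resonance condition Im(Z)=0 gives ω₀ = 1/√(LC).
Step 2 — ω₀ = 1/√(0.0227·8.05e-08) = 2.339e+04 rad/s.
Step 3 — f₀ = ω₀/(2π) = 3723 Hz.

f₀ = 3723 Hz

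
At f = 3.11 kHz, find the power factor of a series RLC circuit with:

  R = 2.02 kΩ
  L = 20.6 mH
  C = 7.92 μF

Step 1 — Angular frequency: ω = 2π·f = 2π·3110 = 1.954e+04 rad/s.
Step 2 — Component impedances:
  R: Z = R = 2020 Ω
  L: Z = jωL = j·1.954e+04·0.0206 = 0 + j402.5 Ω
  C: Z = 1/(jωC) = -j/(ω·C) = 0 - j6.462 Ω
Step 3 — Series combination: Z_total = R + L + C = 2020 + j396.1 Ω = 2058∠11.1° Ω.
Step 4 — Power factor: PF = cos(φ) = Re(Z)/|Z| = 2020/2058.5 = 0.9813.
Step 5 — Type: Im(Z) = 396.1 ⇒ lagging (phase φ = 11.1°).

PF = 0.9813 (lagging, φ = 11.1°)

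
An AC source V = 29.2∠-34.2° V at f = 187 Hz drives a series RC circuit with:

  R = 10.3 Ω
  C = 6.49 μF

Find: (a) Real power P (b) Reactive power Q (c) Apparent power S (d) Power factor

Step 1 — Angular frequency: ω = 2π·f = 2π·187 = 1175 rad/s.
Step 2 — Component impedances:
  R: Z = R = 10.3 Ω
  C: Z = 1/(jωC) = -j/(ω·C) = 0 - j131.1 Ω
Step 3 — Series combination: Z_total = R + C = 10.3 - j131.1 Ω = 131.5∠-85.5° Ω.
Step 4 — Source phasor: V = 29.2∠-34.2° V = 24.15 - j16.41 V.
Step 5 — Current: I = V / Z = 0.1388 + j0.1733 A = 0.222∠51.3° A.
Step 6 — Complex power: S = V·I* = 0.5075 - j6.462 VA.
Step 7 — Real power: P = Re(S) = 0.5075 W.
Step 8 — Reactive power: Q = Im(S) = -6.462 VAR.
Step 9 — Apparent power: |S| = 6.482 VA.
Step 10 — Power factor: PF = P/|S| = 0.0783 (leading).

(a) P = 0.5075 W  (b) Q = -6.462 VAR  (c) S = 6.482 VA  (d) PF = 0.0783 (leading)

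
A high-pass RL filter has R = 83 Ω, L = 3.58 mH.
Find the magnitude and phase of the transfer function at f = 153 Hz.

Step 1 — Angular frequency: ω = 2π·153 = 961.3 rad/s.
Step 2 — Transfer function: H(jω) = jωL/(R + jωL).
Step 3 — Numerator jωL = j·3.442; denominator R + jωL = 83 + j3.442.
Step 4 — H = 0.001716 + j0.04139.
Step 5 — Magnitude: |H| = 0.04143 (-27.7 dB); phase: φ = 87.6°.

|H| = 0.04143 (-27.7 dB), φ = 87.6°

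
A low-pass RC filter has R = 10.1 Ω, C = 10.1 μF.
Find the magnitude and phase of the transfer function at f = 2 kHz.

Step 1 — Angular frequency: ω = 2π·2000 = 1.257e+04 rad/s.
Step 2 — Transfer function: H(jω) = 1/(1 + jωRC).
Step 3 — Denominator: 1 + jωRC = 1 + j·1.257e+04·10.1·1.01e-05 = 1 + j1.282.
Step 4 — H = 0.3783 - j0.485.
Step 5 — Magnitude: |H| = 0.6151 (-4.2 dB); phase: φ = -52.0°.

|H| = 0.6151 (-4.2 dB), φ = -52.0°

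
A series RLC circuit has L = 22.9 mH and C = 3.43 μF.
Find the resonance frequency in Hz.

Step 1 — Resonance condition Im(Z)=0 gives ω₀ = 1/√(LC).
Step 2 — ω₀ = 1/√(0.0229·3.43e-06) = 3568 rad/s.
Step 3 — f₀ = ω₀/(2π) = 567.9 Hz.

f₀ = 567.9 Hz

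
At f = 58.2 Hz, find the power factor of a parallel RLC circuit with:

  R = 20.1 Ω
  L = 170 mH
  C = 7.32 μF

Step 1 — Angular frequency: ω = 2π·f = 2π·58.2 = 365.7 rad/s.
Step 2 — Component impedances:
  R: Z = R = 20.1 Ω
  L: Z = jωL = j·365.7·0.17 = 0 + j62.17 Ω
  C: Z = 1/(jωC) = -j/(ω·C) = 0 - j373.6 Ω
Step 3 — Parallel combination: 1/Z_total = 1/R + 1/L + 1/C; Z_total = 18.74 + j5.051 Ω = 19.41∠15.1° Ω.
Step 4 — Power factor: PF = cos(φ) = Re(Z)/|Z| = 18.74/19.41 = 0.9655.
Step 5 — Type: Im(Z) = 5.051 ⇒ lagging (phase φ = 15.1°).

PF = 0.9655 (lagging, φ = 15.1°)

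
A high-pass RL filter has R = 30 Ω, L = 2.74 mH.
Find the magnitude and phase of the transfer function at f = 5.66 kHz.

Step 1 — Angular frequency: ω = 2π·5660 = 3.556e+04 rad/s.
Step 2 — Transfer function: H(jω) = jωL/(R + jωL).
Step 3 — Numerator jωL = j·97.44; denominator R + jωL = 30 + j97.44.
Step 4 — H = 0.9134 + j0.2812.
Step 5 — Magnitude: |H| = 0.9557 (-0.4 dB); phase: φ = 17.1°.

|H| = 0.9557 (-0.4 dB), φ = 17.1°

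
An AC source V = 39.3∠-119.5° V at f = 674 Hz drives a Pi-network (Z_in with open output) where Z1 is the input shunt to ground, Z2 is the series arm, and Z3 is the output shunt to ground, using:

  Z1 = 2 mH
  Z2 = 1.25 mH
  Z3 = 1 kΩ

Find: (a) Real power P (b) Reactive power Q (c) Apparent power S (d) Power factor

Step 1 — Angular frequency: ω = 2π·f = 2π·674 = 4235 rad/s.
Step 2 — Component impedances:
  Z1: Z = jωL = j·4235·0.002 = 0 + j8.47 Ω
  Z2: Z = jωL = j·4235·0.00125 = 0 + j5.294 Ω
  Z3: Z = R = 1000 Ω
Step 3 — With open output, the series arm Z2 and the output shunt Z3 appear in series to ground: Z2 + Z3 = 1000 + j5.294 Ω.
Step 4 — Parallel with input shunt Z1: Z_in = Z1 || (Z2 + Z3) = 0.07172 + j8.469 Ω = 8.469∠89.5° Ω.
Step 5 — Source phasor: V = 39.3∠-119.5° V = -19.35 - j34.2 V.
Step 6 — Current: I = V / Z = -4.058 + j2.251 A = 4.64∠151.0° A.
Step 7 — Complex power: S = V·I* = 1.544 + j182.4 VA.
Step 8 — Real power: P = Re(S) = 1.544 W.
Step 9 — Reactive power: Q = Im(S) = 182.4 VAR.
Step 10 — Apparent power: |S| = 182.4 VA.
Step 11 — Power factor: PF = P/|S| = 0.008469 (lagging).

(a) P = 1.544 W  (b) Q = 182.4 VAR  (c) S = 182.4 VA  (d) PF = 0.008469 (lagging)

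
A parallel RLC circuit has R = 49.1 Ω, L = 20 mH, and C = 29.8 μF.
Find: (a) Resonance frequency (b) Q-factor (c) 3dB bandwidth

Step 1 — Resonance: ω₀ = 1/√(LC) = 1/√(0.02·2.98e-05) = 1295 rad/s.
Step 2 — f₀ = ω₀/(2π) = 206.2 Hz.
Step 3 — Parallel Q: Q = R/(ω₀L) = 49.1/(1295·0.02) = 1.895.
Step 4 — Bandwidth: Δω = ω₀/Q = 683.4 rad/s; BW = Δω/(2π) = 108.8 Hz.

(a) f₀ = 206.2 Hz  (b) Q = 1.895  (c) BW = 108.8 Hz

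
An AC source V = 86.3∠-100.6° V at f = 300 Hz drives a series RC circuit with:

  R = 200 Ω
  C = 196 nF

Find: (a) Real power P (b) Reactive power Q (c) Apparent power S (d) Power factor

Step 1 — Angular frequency: ω = 2π·f = 2π·300 = 1885 rad/s.
Step 2 — Component impedances:
  R: Z = R = 200 Ω
  C: Z = 1/(jωC) = -j/(ω·C) = 0 - j2707 Ω
Step 3 — Series combination: Z_total = R + C = 200 - j2707 Ω = 2714∠-85.8° Ω.
Step 4 — Source phasor: V = 86.3∠-100.6° V = -15.88 - j84.83 V.
Step 5 — Current: I = V / Z = 0.03074 - j0.008136 A = 0.0318∠-14.8° A.
Step 6 — Complex power: S = V·I* = 0.2022 - j2.737 VA.
Step 7 — Real power: P = Re(S) = 0.2022 W.
Step 8 — Reactive power: Q = Im(S) = -2.737 VAR.
Step 9 — Apparent power: |S| = 2.744 VA.
Step 10 — Power factor: PF = P/|S| = 0.07369 (leading).

(a) P = 0.2022 W  (b) Q = -2.737 VAR  (c) S = 2.744 VA  (d) PF = 0.07369 (leading)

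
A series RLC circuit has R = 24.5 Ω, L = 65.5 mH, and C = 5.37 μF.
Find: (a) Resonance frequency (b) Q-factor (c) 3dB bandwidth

Step 1 — Resonance condition Im(Z)=0 gives ω₀ = 1/√(LC).
Step 2 — ω₀ = 1/√(0.0655·5.37e-06) = 1686 rad/s.
Step 3 — f₀ = ω₀/(2π) = 268.4 Hz.
Step 4 — Series Q: Q = ω₀L/R = 1686·0.0655/24.5 = 4.508.
Step 5 — 3dB bandwidth: Δω = ω₀/Q = 374 rad/s; BW = Δω/(2π) = 59.53 Hz.

(a) f₀ = 268.4 Hz  (b) Q = 4.508  (c) BW = 59.53 Hz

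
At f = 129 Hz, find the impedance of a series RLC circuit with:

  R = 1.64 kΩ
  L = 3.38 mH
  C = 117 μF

Step 1 — Angular frequency: ω = 2π·f = 2π·129 = 810.5 rad/s.
Step 2 — Component impedances:
  R: Z = R = 1640 Ω
  L: Z = jωL = j·810.5·0.00338 = 0 + j2.74 Ω
  C: Z = 1/(jωC) = -j/(ω·C) = 0 - j10.54 Ω
Step 3 — Series combination: Z_total = R + L + C = 1640 - j7.805 Ω = 1640∠-0.3° Ω.

Z = 1640 - j7.805 Ω = 1640∠-0.3° Ω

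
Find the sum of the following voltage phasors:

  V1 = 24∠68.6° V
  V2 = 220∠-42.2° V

Step 1 — Convert each phasor to rectangular form:
  V1 = 24·(cos(68.6°) + j·sin(68.6°)) = 8.757 + j22.35 V
  V2 = 220·(cos(-42.2°) + j·sin(-42.2°)) = 163 - j147.8 V
Step 2 — Sum components: V_total = 171.7 - j125.4 V.
Step 3 — Convert to polar: |V_total| = 212.7 V, ∠V_total = -36.1°.

V_total = 212.7∠-36.1° V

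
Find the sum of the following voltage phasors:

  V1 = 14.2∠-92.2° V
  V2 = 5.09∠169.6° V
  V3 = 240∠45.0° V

Step 1 — Convert each phasor to rectangular form:
  V1 = 14.2·(cos(-92.2°) + j·sin(-92.2°)) = -0.5451 - j14.19 V
  V2 = 5.09·(cos(169.6°) + j·sin(169.6°)) = -5.006 + j0.9188 V
  V3 = 240·(cos(45.0°) + j·sin(45.0°)) = 169.7 + j169.7 V
Step 2 — Sum components: V_total = 164.2 + j156.4 V.
Step 3 — Convert to polar: |V_total| = 226.8 V, ∠V_total = 43.6°.

V_total = 226.8∠43.6° V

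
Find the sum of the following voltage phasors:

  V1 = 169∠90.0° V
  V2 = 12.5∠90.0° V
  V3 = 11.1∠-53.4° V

Step 1 — Convert each phasor to rectangular form:
  V1 = 169·(cos(90.0°) + j·sin(90.0°)) = 0 + j169 V
  V2 = 12.5·(cos(90.0°) + j·sin(90.0°)) = 0 + j12.5 V
  V3 = 11.1·(cos(-53.4°) + j·sin(-53.4°)) = 6.618 - j8.911 V
Step 2 — Sum components: V_total = 6.618 + j172.6 V.
Step 3 — Convert to polar: |V_total| = 172.7 V, ∠V_total = 87.8°.

V_total = 172.7∠87.8° V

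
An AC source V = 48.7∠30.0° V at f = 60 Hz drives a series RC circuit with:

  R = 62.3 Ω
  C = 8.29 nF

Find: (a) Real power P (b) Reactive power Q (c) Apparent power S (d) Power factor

Step 1 — Angular frequency: ω = 2π·f = 2π·60 = 377 rad/s.
Step 2 — Component impedances:
  R: Z = R = 62.3 Ω
  C: Z = 1/(jωC) = -j/(ω·C) = 0 - j3.2e+05 Ω
Step 3 — Series combination: Z_total = R + C = 62.3 - j3.2e+05 Ω = 3.2e+05∠-90.0° Ω.
Step 4 — Source phasor: V = 48.7∠30.0° V = 42.18 + j24.35 V.
Step 5 — Current: I = V / Z = -7.607e-05 + j0.0001318 A = 0.0001522∠120.0° A.
Step 6 — Complex power: S = V·I* = 1.443e-06 - j0.007412 VA.
Step 7 — Real power: P = Re(S) = 1.443e-06 W.
Step 8 — Reactive power: Q = Im(S) = -0.007412 VAR.
Step 9 — Apparent power: |S| = 0.007412 VA.
Step 10 — Power factor: PF = P/|S| = 0.0001947 (leading).

(a) P = 1.443e-06 W  (b) Q = -0.007412 VAR  (c) S = 0.007412 VA  (d) PF = 0.0001947 (leading)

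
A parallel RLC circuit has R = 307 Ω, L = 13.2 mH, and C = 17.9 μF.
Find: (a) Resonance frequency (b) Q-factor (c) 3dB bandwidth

Step 1 — Resonance: ω₀ = 1/√(LC) = 1/√(0.0132·1.79e-05) = 2057 rad/s.
Step 2 — f₀ = ω₀/(2π) = 327.4 Hz.
Step 3 — Parallel Q: Q = R/(ω₀L) = 307/(2057·0.0132) = 11.31.
Step 4 — Bandwidth: Δω = ω₀/Q = 182 rad/s; BW = Δω/(2π) = 28.96 Hz.

(a) f₀ = 327.4 Hz  (b) Q = 11.31  (c) BW = 28.96 Hz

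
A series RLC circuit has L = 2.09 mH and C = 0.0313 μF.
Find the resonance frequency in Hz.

Step 1 — Resonance condition Im(Z)=0 gives ω₀ = 1/√(LC).
Step 2 — ω₀ = 1/√(0.00209·3.13e-08) = 1.236e+05 rad/s.
Step 3 — f₀ = ω₀/(2π) = 1.968e+04 Hz.

f₀ = 1.968e+04 Hz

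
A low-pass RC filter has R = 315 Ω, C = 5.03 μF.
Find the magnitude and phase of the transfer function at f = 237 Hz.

Step 1 — Angular frequency: ω = 2π·237 = 1489 rad/s.
Step 2 — Transfer function: H(jω) = 1/(1 + jωRC).
Step 3 — Denominator: 1 + jωRC = 1 + j·1489·315·5.03e-06 = 1 + j2.359.
Step 4 — H = 0.1523 - j0.3593.
Step 5 — Magnitude: |H| = 0.3902 (-8.2 dB); phase: φ = -67.0°.

|H| = 0.3902 (-8.2 dB), φ = -67.0°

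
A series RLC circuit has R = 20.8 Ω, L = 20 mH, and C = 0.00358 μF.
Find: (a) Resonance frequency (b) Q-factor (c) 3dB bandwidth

Step 1 — Resonance condition Im(Z)=0 gives ω₀ = 1/√(LC).
Step 2 — ω₀ = 1/√(0.02·3.58e-09) = 1.182e+05 rad/s.
Step 3 — f₀ = ω₀/(2π) = 1.881e+04 Hz.
Step 4 — Series Q: Q = ω₀L/R = 1.182e+05·0.02/20.8 = 113.6.
Step 5 — 3dB bandwidth: Δω = ω₀/Q = 1040 rad/s; BW = Δω/(2π) = 165.5 Hz.

(a) f₀ = 1.881e+04 Hz  (b) Q = 113.6  (c) BW = 165.5 Hz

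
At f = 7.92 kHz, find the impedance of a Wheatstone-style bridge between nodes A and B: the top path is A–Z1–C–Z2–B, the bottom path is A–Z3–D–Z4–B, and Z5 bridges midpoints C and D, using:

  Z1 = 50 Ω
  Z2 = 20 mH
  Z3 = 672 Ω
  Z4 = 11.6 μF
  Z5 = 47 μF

Step 1 — Angular frequency: ω = 2π·f = 2π·7920 = 4.976e+04 rad/s.
Step 2 — Component impedances:
  Z1: Z = R = 50 Ω
  Z2: Z = jωL = j·4.976e+04·0.02 = 0 + j995.3 Ω
  Z3: Z = R = 672 Ω
  Z4: Z = 1/(jωC) = -j/(ω·C) = 0 - j1.732 Ω
  Z5: Z = 1/(jωC) = -j/(ω·C) = 0 - j0.4276 Ω
Step 3 — Bridge requires nodal analysis (the Z5 bridge couples midpoints C and D, so the two paths cannot be reduced to a simple series/parallel combination). Setting node B to ground and injecting 1 A at node A, the 3-node admittance system at A, C, D solves to V_A = Z_AB = 46.54 - j2.107 Ω = 46.59∠-2.6° Ω.

Z = 46.54 - j2.107 Ω = 46.59∠-2.6° Ω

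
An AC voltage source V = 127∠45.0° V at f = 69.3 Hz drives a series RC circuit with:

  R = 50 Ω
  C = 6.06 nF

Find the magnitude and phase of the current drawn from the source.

Step 1 — Angular frequency: ω = 2π·f = 2π·69.3 = 435.4 rad/s.
Step 2 — Component impedances:
  R: Z = R = 50 Ω
  C: Z = 1/(jωC) = -j/(ω·C) = 0 - j3.79e+05 Ω
Step 3 — Series combination: Z_total = R + C = 50 - j3.79e+05 Ω = 3.79e+05∠-90.0° Ω.
Step 4 — Source phasor: V = 127∠45.0° V = 89.8 + j89.8 V.
Step 5 — Ohm's law: I = V / Z_total = (89.8 + j89.8) / (50 - j3.79e+05) = -0.0002369 + j0.000237 A.
Step 6 — Convert to polar: |I| = 0.0003351 A, ∠I = 135.0°.

I = 0.0003351∠135.0° A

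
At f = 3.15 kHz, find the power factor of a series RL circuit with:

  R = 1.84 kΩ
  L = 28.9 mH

Step 1 — Angular frequency: ω = 2π·f = 2π·3150 = 1.979e+04 rad/s.
Step 2 — Component impedances:
  R: Z = R = 1840 Ω
  L: Z = jωL = j·1.979e+04·0.0289 = 0 + j572 Ω
Step 3 — Series combination: Z_total = R + L = 1840 + j572 Ω = 1927∠17.3° Ω.
Step 4 — Power factor: PF = cos(φ) = Re(Z)/|Z| = 1840/1927 = 0.9549.
Step 5 — Type: Im(Z) = 572 ⇒ lagging (phase φ = 17.3°).

PF = 0.9549 (lagging, φ = 17.3°)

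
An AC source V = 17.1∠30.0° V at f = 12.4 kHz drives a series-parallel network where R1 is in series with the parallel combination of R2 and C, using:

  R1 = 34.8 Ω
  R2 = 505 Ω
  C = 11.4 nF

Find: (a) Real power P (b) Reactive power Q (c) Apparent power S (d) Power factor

Step 1 — Angular frequency: ω = 2π·f = 2π·1.24e+04 = 7.791e+04 rad/s.
Step 2 — Component impedances:
  R1: Z = R = 34.8 Ω
  R2: Z = R = 505 Ω
  C: Z = 1/(jωC) = -j/(ω·C) = 0 - j1126 Ω
Step 3 — Parallel branch: R2 || C = 1/(1/R2 + 1/C) = 420.4 - j188.6 Ω.
Step 4 — Series with R1: Z_total = R1 + (R2 || C) = 455.2 - j188.6 Ω = 492.7∠-22.5° Ω.
Step 5 — Source phasor: V = 17.1∠30.0° V = 14.81 + j8.55 V.
Step 6 — Current: I = V / Z = 0.02113 + j0.02753 A = 0.0347∠52.5° A.
Step 7 — Complex power: S = V·I* = 0.5483 - j0.2271 VA.
Step 8 — Real power: P = Re(S) = 0.5483 W.
Step 9 — Reactive power: Q = Im(S) = -0.2271 VAR.
Step 10 — Apparent power: |S| = 0.5934 VA.
Step 11 — Power factor: PF = P/|S| = 0.9239 (leading).

(a) P = 0.5483 W  (b) Q = -0.2271 VAR  (c) S = 0.5934 VA  (d) PF = 0.9239 (leading)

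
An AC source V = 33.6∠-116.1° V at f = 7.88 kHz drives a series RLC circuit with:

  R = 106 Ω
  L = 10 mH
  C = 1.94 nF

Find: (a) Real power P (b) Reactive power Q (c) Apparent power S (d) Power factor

Step 1 — Angular frequency: ω = 2π·f = 2π·7880 = 4.951e+04 rad/s.
Step 2 — Component impedances:
  R: Z = R = 106 Ω
  L: Z = jωL = j·4.951e+04·0.01 = 0 + j495.1 Ω
  C: Z = 1/(jωC) = -j/(ω·C) = 0 - j1.041e+04 Ω
Step 3 — Series combination: Z_total = R + L + C = 106 - j9916 Ω = 9916∠-89.4° Ω.
Step 4 — Source phasor: V = 33.6∠-116.1° V = -14.78 - j30.17 V.
Step 5 — Current: I = V / Z = 0.003027 - j0.001523 A = 0.003388∠-26.7° A.
Step 6 — Complex power: S = V·I* = 0.001217 - j0.1138 VA.
Step 7 — Real power: P = Re(S) = 0.001217 W.
Step 8 — Reactive power: Q = Im(S) = -0.1138 VAR.
Step 9 — Apparent power: |S| = 0.1138 VA.
Step 10 — Power factor: PF = P/|S| = 0.01069 (leading).

(a) P = 0.001217 W  (b) Q = -0.1138 VAR  (c) S = 0.1138 VA  (d) PF = 0.01069 (leading)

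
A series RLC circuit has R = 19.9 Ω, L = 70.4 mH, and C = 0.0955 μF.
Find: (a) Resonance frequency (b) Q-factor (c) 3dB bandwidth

Step 1 — Resonance condition Im(Z)=0 gives ω₀ = 1/√(LC).
Step 2 — ω₀ = 1/√(0.0704·9.55e-08) = 1.22e+04 rad/s.
Step 3 — f₀ = ω₀/(2π) = 1941 Hz.
Step 4 — Series Q: Q = ω₀L/R = 1.22e+04·0.0704/19.9 = 43.15.
Step 5 — 3dB bandwidth: Δω = ω₀/Q = 282.7 rad/s; BW = Δω/(2π) = 44.99 Hz.

(a) f₀ = 1941 Hz  (b) Q = 43.15  (c) BW = 44.99 Hz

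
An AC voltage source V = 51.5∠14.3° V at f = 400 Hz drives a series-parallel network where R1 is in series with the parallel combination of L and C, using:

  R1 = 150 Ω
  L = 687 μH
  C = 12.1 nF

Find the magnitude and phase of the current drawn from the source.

Step 1 — Angular frequency: ω = 2π·f = 2π·400 = 2513 rad/s.
Step 2 — Component impedances:
  R1: Z = R = 150 Ω
  L: Z = jωL = j·2513·0.000687 = 0 + j1.727 Ω
  C: Z = 1/(jωC) = -j/(ω·C) = 0 - j3.288e+04 Ω
Step 3 — Parallel branch: L || C = 1/(1/L + 1/C) = 0 + j1.727 Ω.
Step 4 — Series with R1: Z_total = R1 + (L || C) = 150 + j1.727 Ω = 150∠0.7° Ω.
Step 5 — Source phasor: V = 51.5∠14.3° V = 49.9 + j12.72 V.
Step 6 — Ohm's law: I = V / Z_total = (49.9 + j12.72) / (150 + j1.727) = 0.3336 + j0.08096 A.
Step 7 — Convert to polar: |I| = 0.3433 A, ∠I = 13.6°.

I = 0.3433∠13.6° A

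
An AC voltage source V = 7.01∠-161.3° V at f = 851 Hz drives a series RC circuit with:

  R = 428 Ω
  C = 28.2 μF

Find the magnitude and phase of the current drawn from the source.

Step 1 — Angular frequency: ω = 2π·f = 2π·851 = 5347 rad/s.
Step 2 — Component impedances:
  R: Z = R = 428 Ω
  C: Z = 1/(jωC) = -j/(ω·C) = 0 - j6.632 Ω
Step 3 — Series combination: Z_total = R + C = 428 - j6.632 Ω = 428.1∠-0.9° Ω.
Step 4 — Source phasor: V = 7.01∠-161.3° V = -6.64 - j2.247 V.
Step 5 — Ohm's law: I = V / Z_total = (-6.64 - j2.247) / (428 - j6.632) = -0.01543 - j0.00549 A.
Step 6 — Convert to polar: |I| = 0.01638 A, ∠I = -160.4°.

I = 0.01638∠-160.4° A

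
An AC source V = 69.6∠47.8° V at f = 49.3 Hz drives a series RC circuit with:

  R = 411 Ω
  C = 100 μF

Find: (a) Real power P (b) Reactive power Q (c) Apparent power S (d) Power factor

Step 1 — Angular frequency: ω = 2π·f = 2π·49.3 = 309.8 rad/s.
Step 2 — Component impedances:
  R: Z = R = 411 Ω
  C: Z = 1/(jωC) = -j/(ω·C) = 0 - j32.28 Ω
Step 3 — Series combination: Z_total = R + C = 411 - j32.28 Ω = 412.3∠-4.5° Ω.
Step 4 — Source phasor: V = 69.6∠47.8° V = 46.75 + j51.56 V.
Step 5 — Current: I = V / Z = 0.1033 + j0.1336 A = 0.1688∠52.3° A.
Step 6 — Complex power: S = V·I* = 11.71 - j0.9201 VA.
Step 7 — Real power: P = Re(S) = 11.71 W.
Step 8 — Reactive power: Q = Im(S) = -0.9201 VAR.
Step 9 — Apparent power: |S| = 11.75 VA.
Step 10 — Power factor: PF = P/|S| = 0.9969 (leading).

(a) P = 11.71 W  (b) Q = -0.9201 VAR  (c) S = 11.75 VA  (d) PF = 0.9969 (leading)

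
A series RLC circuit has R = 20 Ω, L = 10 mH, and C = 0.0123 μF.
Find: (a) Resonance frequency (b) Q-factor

Step 1 — Resonance condition Im(Z)=0 gives ω₀ = 1/√(LC).
Step 2 — ω₀ = 1/√(0.01·1.23e-08) = 9.017e+04 rad/s.
Step 3 — f₀ = ω₀/(2π) = 1.435e+04 Hz.
Step 4 — Series Q: Q = ω₀L/R = 9.017e+04·0.01/20 = 45.08.

(a) f₀ = 1.435e+04 Hz  (b) Q = 45.08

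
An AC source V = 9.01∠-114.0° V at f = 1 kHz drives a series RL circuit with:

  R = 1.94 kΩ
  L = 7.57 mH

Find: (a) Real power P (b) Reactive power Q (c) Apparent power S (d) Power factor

Step 1 — Angular frequency: ω = 2π·f = 2π·1000 = 6283 rad/s.
Step 2 — Component impedances:
  R: Z = R = 1940 Ω
  L: Z = jωL = j·6283·0.00757 = 0 + j47.56 Ω
Step 3 — Series combination: Z_total = R + L = 1940 + j47.56 Ω = 1941∠1.4° Ω.
Step 4 — Source phasor: V = 9.01∠-114.0° V = -3.665 - j8.231 V.
Step 5 — Current: I = V / Z = -0.001992 - j0.004194 A = 0.004643∠-115.4° A.
Step 6 — Complex power: S = V·I* = 0.04182 + j0.001025 VA.
Step 7 — Real power: P = Re(S) = 0.04182 W.
Step 8 — Reactive power: Q = Im(S) = 0.001025 VAR.
Step 9 — Apparent power: |S| = 0.04183 VA.
Step 10 — Power factor: PF = P/|S| = 0.9997 (lagging).

(a) P = 0.04182 W  (b) Q = 0.001025 VAR  (c) S = 0.04183 VA  (d) PF = 0.9997 (lagging)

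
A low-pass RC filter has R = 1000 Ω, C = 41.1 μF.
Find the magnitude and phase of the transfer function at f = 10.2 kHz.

Step 1 — Angular frequency: ω = 2π·1.02e+04 = 6.409e+04 rad/s.
Step 2 — Transfer function: H(jω) = 1/(1 + jωRC).
Step 3 — Denominator: 1 + jωRC = 1 + j·6.409e+04·1000·4.11e-05 = 1 + j2634.
Step 4 — H = 1.441e-07 - j0.0003796.
Step 5 — Magnitude: |H| = 0.0003796 (-68.4 dB); phase: φ = -90.0°.

|H| = 0.0003796 (-68.4 dB), φ = -90.0°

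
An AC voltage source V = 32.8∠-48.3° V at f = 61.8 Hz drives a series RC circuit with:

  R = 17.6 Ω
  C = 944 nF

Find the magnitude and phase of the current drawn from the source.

Step 1 — Angular frequency: ω = 2π·f = 2π·61.8 = 388.3 rad/s.
Step 2 — Component impedances:
  R: Z = R = 17.6 Ω
  C: Z = 1/(jωC) = -j/(ω·C) = 0 - j2728 Ω
Step 3 — Series combination: Z_total = R + C = 17.6 - j2728 Ω = 2728∠-89.6° Ω.
Step 4 — Source phasor: V = 32.8∠-48.3° V = 21.82 - j24.49 V.
Step 5 — Ohm's law: I = V / Z_total = (21.82 - j24.49) / (17.6 - j2728) = 0.009028 + j0.00794 A.
Step 6 — Convert to polar: |I| = 0.01202 A, ∠I = 41.3°.

I = 0.01202∠41.3° A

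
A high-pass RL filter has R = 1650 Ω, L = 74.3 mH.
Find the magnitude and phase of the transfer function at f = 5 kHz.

Step 1 — Angular frequency: ω = 2π·5000 = 3.142e+04 rad/s.
Step 2 — Transfer function: H(jω) = jωL/(R + jωL).
Step 3 — Numerator jωL = j·2334; denominator R + jωL = 1650 + j2334.
Step 4 — H = 0.6668 + j0.4714.
Step 5 — Magnitude: |H| = 0.8166 (-1.8 dB); phase: φ = 35.3°.

|H| = 0.8166 (-1.8 dB), φ = 35.3°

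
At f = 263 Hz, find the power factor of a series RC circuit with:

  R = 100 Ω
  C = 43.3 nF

Step 1 — Angular frequency: ω = 2π·f = 2π·263 = 1652 rad/s.
Step 2 — Component impedances:
  R: Z = R = 100 Ω
  C: Z = 1/(jωC) = -j/(ω·C) = 0 - j1.398e+04 Ω
Step 3 — Series combination: Z_total = R + C = 100 - j1.398e+04 Ω = 1.398e+04∠-89.6° Ω.
Step 4 — Power factor: PF = cos(φ) = Re(Z)/|Z| = 100/13976 = 0.007155.
Step 5 — Type: Im(Z) = -1.398e+04 ⇒ leading (phase φ = -89.6°).

PF = 0.007155 (leading, φ = -89.6°)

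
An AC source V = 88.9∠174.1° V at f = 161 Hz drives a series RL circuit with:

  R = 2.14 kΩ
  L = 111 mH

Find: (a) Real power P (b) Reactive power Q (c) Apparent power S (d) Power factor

Step 1 — Angular frequency: ω = 2π·f = 2π·161 = 1012 rad/s.
Step 2 — Component impedances:
  R: Z = R = 2140 Ω
  L: Z = jωL = j·1012·0.111 = 0 + j112.3 Ω
Step 3 — Series combination: Z_total = R + L = 2140 + j112.3 Ω = 2143∠3.0° Ω.
Step 4 — Source phasor: V = 88.9∠174.1° V = -88.43 + j9.138 V.
Step 5 — Current: I = V / Z = -0.04099 + j0.006421 A = 0.04148∠171.1° A.
Step 6 — Complex power: S = V·I* = 3.683 + j0.1932 VA.
Step 7 — Real power: P = Re(S) = 3.683 W.
Step 8 — Reactive power: Q = Im(S) = 0.1932 VAR.
Step 9 — Apparent power: |S| = 3.688 VA.
Step 10 — Power factor: PF = P/|S| = 0.9986 (lagging).

(a) P = 3.683 W  (b) Q = 0.1932 VAR  (c) S = 3.688 VA  (d) PF = 0.9986 (lagging)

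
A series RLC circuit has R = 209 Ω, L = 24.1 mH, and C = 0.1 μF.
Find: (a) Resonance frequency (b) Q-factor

Step 1 — Resonance condition Im(Z)=0 gives ω₀ = 1/√(LC).
Step 2 — ω₀ = 1/√(0.0241·1e-07) = 2.037e+04 rad/s.
Step 3 — f₀ = ω₀/(2π) = 3242 Hz.
Step 4 — Series Q: Q = ω₀L/R = 2.037e+04·0.0241/209 = 2.349.

(a) f₀ = 3242 Hz  (b) Q = 2.349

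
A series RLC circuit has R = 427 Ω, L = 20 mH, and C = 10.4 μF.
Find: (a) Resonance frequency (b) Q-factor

Step 1 — Resonance condition Im(Z)=0 gives ω₀ = 1/√(LC).
Step 2 — ω₀ = 1/√(0.02·1.04e-05) = 2193 rad/s.
Step 3 — f₀ = ω₀/(2π) = 349 Hz.
Step 4 — Series Q: Q = ω₀L/R = 2193·0.02/427 = 0.1027.

(a) f₀ = 349 Hz  (b) Q = 0.1027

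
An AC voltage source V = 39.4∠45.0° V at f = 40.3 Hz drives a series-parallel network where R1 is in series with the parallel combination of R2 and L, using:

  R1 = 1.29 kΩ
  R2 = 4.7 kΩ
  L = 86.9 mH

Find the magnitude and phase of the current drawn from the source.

Step 1 — Angular frequency: ω = 2π·f = 2π·40.3 = 253.2 rad/s.
Step 2 — Component impedances:
  R1: Z = R = 1290 Ω
  R2: Z = R = 4700 Ω
  L: Z = jωL = j·253.2·0.0869 = 0 + j22 Ω
Step 3 — Parallel branch: R2 || L = 1/(1/R2 + 1/L) = 0.103 + j22 Ω.
Step 4 — Series with R1: Z_total = R1 + (R2 || L) = 1290 + j22 Ω = 1290∠1.0° Ω.
Step 5 — Source phasor: V = 39.4∠45.0° V = 27.86 + j27.86 V.
Step 6 — Ohm's law: I = V / Z_total = (27.86 + j27.86) / (1290 + j22) = 0.02196 + j0.02122 A.
Step 7 — Convert to polar: |I| = 0.03054 A, ∠I = 44.0°.

I = 0.03054∠44.0° A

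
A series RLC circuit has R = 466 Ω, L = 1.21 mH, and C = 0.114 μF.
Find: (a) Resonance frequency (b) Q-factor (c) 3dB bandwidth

Step 1 — Resonance: ω₀ = 1/√(LC) = 1/√(0.00121·1.14e-07) = 8.514e+04 rad/s.
Step 2 — f₀ = ω₀/(2π) = 1.355e+04 Hz.
Step 3 — Series Q: Q = ω₀L/R = 8.514e+04·0.00121/466 = 0.2211.
Step 4 — Bandwidth: Δω = ω₀/Q = 3.851e+05 rad/s; BW = Δω/(2π) = 6.129e+04 Hz.

(a) f₀ = 1.355e+04 Hz  (b) Q = 0.2211  (c) BW = 6.129e+04 Hz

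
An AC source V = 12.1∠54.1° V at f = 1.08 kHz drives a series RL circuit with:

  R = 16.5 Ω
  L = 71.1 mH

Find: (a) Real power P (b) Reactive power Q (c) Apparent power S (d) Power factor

Step 1 — Angular frequency: ω = 2π·f = 2π·1080 = 6786 rad/s.
Step 2 — Component impedances:
  R: Z = R = 16.5 Ω
  L: Z = jωL = j·6786·0.0711 = 0 + j482.5 Ω
Step 3 — Series combination: Z_total = R + L = 16.5 + j482.5 Ω = 482.8∠88.0° Ω.
Step 4 — Source phasor: V = 12.1∠54.1° V = 7.095 + j9.802 V.
Step 5 — Current: I = V / Z = 0.02079 - j0.01399 A = 0.02506∠-33.9° A.
Step 6 — Complex power: S = V·I* = 0.01037 + j0.3031 VA.
Step 7 — Real power: P = Re(S) = 0.01037 W.
Step 8 — Reactive power: Q = Im(S) = 0.3031 VAR.
Step 9 — Apparent power: |S| = 0.3033 VA.
Step 10 — Power factor: PF = P/|S| = 0.03418 (lagging).

(a) P = 0.01037 W  (b) Q = 0.3031 VAR  (c) S = 0.3033 VA  (d) PF = 0.03418 (lagging)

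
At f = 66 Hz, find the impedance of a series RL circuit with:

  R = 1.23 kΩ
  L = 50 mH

Step 1 — Angular frequency: ω = 2π·f = 2π·66 = 414.7 rad/s.
Step 2 — Component impedances:
  R: Z = R = 1230 Ω
  L: Z = jωL = j·414.7·0.05 = 0 + j20.73 Ω
Step 3 — Series combination: Z_total = R + L = 1230 + j20.73 Ω = 1230∠1.0° Ω.

Z = 1230 + j20.73 Ω = 1230∠1.0° Ω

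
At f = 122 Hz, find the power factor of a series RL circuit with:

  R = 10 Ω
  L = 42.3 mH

Step 1 — Angular frequency: ω = 2π·f = 2π·122 = 766.5 rad/s.
Step 2 — Component impedances:
  R: Z = R = 10 Ω
  L: Z = jωL = j·766.5·0.0423 = 0 + j32.43 Ω
Step 3 — Series combination: Z_total = R + L = 10 + j32.43 Ω = 33.93∠72.9° Ω.
Step 4 — Power factor: PF = cos(φ) = Re(Z)/|Z| = 10/33.93 = 0.2947.
Step 5 — Type: Im(Z) = 32.43 ⇒ lagging (phase φ = 72.9°).

PF = 0.2947 (lagging, φ = 72.9°)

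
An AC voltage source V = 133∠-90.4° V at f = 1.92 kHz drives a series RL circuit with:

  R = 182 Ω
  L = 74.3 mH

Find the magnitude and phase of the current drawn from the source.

Step 1 — Angular frequency: ω = 2π·f = 2π·1920 = 1.206e+04 rad/s.
Step 2 — Component impedances:
  R: Z = R = 182 Ω
  L: Z = jωL = j·1.206e+04·0.0743 = 0 + j896.3 Ω
Step 3 — Series combination: Z_total = R + L = 182 + j896.3 Ω = 914.6∠78.5° Ω.
Step 4 — Source phasor: V = 133∠-90.4° V = -0.9285 - j133 V.
Step 5 — Ohm's law: I = V / Z_total = (-0.9285 - j133) / (182 + j896.3) = -0.1427 - j0.02794 A.
Step 6 — Convert to polar: |I| = 0.1454 A, ∠I = -168.9°.

I = 0.1454∠-168.9° A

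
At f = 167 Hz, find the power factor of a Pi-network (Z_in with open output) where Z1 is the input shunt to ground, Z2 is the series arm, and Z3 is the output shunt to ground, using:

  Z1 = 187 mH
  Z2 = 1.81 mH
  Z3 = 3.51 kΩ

Step 1 — Angular frequency: ω = 2π·f = 2π·167 = 1049 rad/s.
Step 2 — Component impedances:
  Z1: Z = jωL = j·1049·0.187 = 0 + j196.2 Ω
  Z2: Z = jωL = j·1049·0.00181 = 0 + j1.899 Ω
  Z3: Z = R = 3510 Ω
Step 3 — With open output, the series arm Z2 and the output shunt Z3 appear in series to ground: Z2 + Z3 = 3510 + j1.899 Ω.
Step 4 — Parallel with input shunt Z1: Z_in = Z1 || (Z2 + Z3) = 10.93 + j195.6 Ω = 195.9∠86.8° Ω.
Step 5 — Power factor: PF = cos(φ) = Re(Z)/|Z| = 10.934/195.91 = 0.05581.
Step 6 — Type: Im(Z) = 195.6 ⇒ lagging (phase φ = 86.8°).

PF = 0.05581 (lagging, φ = 86.8°)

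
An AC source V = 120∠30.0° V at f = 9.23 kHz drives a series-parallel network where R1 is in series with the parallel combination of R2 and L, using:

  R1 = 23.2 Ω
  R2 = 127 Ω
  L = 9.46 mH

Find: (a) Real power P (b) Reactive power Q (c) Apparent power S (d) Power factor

Step 1 — Angular frequency: ω = 2π·f = 2π·9230 = 5.799e+04 rad/s.
Step 2 — Component impedances:
  R1: Z = R = 23.2 Ω
  R2: Z = R = 127 Ω
  L: Z = jωL = j·5.799e+04·0.00946 = 0 + j548.6 Ω
Step 3 — Parallel branch: R2 || L = 1/(1/R2 + 1/L) = 120.5 + j27.9 Ω.
Step 4 — Series with R1: Z_total = R1 + (R2 || L) = 143.7 + j27.9 Ω = 146.4∠11.0° Ω.
Step 5 — Source phasor: V = 120∠30.0° V = 103.9 + j60 V.
Step 6 — Current: I = V / Z = 0.7748 + j0.267 A = 0.8195∠19.0° A.
Step 7 — Complex power: S = V·I* = 96.54 + j18.74 VA.
Step 8 — Real power: P = Re(S) = 96.54 W.
Step 9 — Reactive power: Q = Im(S) = 18.74 VAR.
Step 10 — Apparent power: |S| = 98.34 VA.
Step 11 — Power factor: PF = P/|S| = 0.9817 (lagging).

(a) P = 96.54 W  (b) Q = 18.74 VAR  (c) S = 98.34 VA  (d) PF = 0.9817 (lagging)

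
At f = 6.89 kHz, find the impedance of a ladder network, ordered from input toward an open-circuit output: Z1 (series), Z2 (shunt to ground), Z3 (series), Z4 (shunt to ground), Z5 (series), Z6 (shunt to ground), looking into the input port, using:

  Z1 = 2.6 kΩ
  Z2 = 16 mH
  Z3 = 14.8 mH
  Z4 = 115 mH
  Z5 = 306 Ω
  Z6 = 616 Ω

Step 1 — Angular frequency: ω = 2π·f = 2π·6890 = 4.329e+04 rad/s.
Step 2 — Component impedances:
  Z1: Z = R = 2600 Ω
  Z2: Z = jωL = j·4.329e+04·0.016 = 0 + j692.7 Ω
  Z3: Z = jωL = j·4.329e+04·0.0148 = 0 + j640.7 Ω
  Z4: Z = jωL = j·4.329e+04·0.115 = 0 + j4978 Ω
  Z5: Z = R = 306 Ω
  Z6: Z = R = 616 Ω
Step 3 — Ladder network (open output): work backward from the far end, alternating series and parallel combinations. Z_in = 2741 + j456.2 Ω = 2778∠9.4° Ω.

Z = 2741 + j456.2 Ω = 2778∠9.4° Ω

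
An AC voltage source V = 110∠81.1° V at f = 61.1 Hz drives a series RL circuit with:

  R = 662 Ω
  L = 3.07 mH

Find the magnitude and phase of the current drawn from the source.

Step 1 — Angular frequency: ω = 2π·f = 2π·61.1 = 383.9 rad/s.
Step 2 — Component impedances:
  R: Z = R = 662 Ω
  L: Z = jωL = j·383.9·0.00307 = 0 + j1.179 Ω
Step 3 — Series combination: Z_total = R + L = 662 + j1.179 Ω = 662∠0.1° Ω.
Step 4 — Source phasor: V = 110∠81.1° V = 17.02 + j108.7 V.
Step 5 — Ohm's law: I = V / Z_total = (17.02 + j108.7) / (662 + j1.179) = 0.026 + j0.1641 A.
Step 6 — Convert to polar: |I| = 0.1662 A, ∠I = 81.0°.

I = 0.1662∠81.0° A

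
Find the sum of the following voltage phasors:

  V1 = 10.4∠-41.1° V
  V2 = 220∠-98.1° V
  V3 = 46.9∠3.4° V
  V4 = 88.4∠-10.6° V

Step 1 — Convert each phasor to rectangular form:
  V1 = 10.4·(cos(-41.1°) + j·sin(-41.1°)) = 7.837 - j6.837 V
  V2 = 220·(cos(-98.1°) + j·sin(-98.1°)) = -31 - j217.8 V
  V3 = 46.9·(cos(3.4°) + j·sin(3.4°)) = 46.82 + j2.781 V
  V4 = 88.4·(cos(-10.6°) + j·sin(-10.6°)) = 86.89 - j16.26 V
Step 2 — Sum components: V_total = 110.5 - j238.1 V.
Step 3 — Convert to polar: |V_total| = 262.5 V, ∠V_total = -65.1°.

V_total = 262.5∠-65.1° V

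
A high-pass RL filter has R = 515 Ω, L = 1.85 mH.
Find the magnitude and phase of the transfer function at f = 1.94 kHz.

Step 1 — Angular frequency: ω = 2π·1940 = 1.219e+04 rad/s.
Step 2 — Transfer function: H(jω) = jωL/(R + jωL).
Step 3 — Numerator jωL = j·22.55; denominator R + jωL = 515 + j22.55.
Step 4 — H = 0.001914 + j0.0437.
Step 5 — Magnitude: |H| = 0.04375 (-27.2 dB); phase: φ = 87.5°.

|H| = 0.04375 (-27.2 dB), φ = 87.5°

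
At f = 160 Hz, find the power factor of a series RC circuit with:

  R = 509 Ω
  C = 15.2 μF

Step 1 — Angular frequency: ω = 2π·f = 2π·160 = 1005 rad/s.
Step 2 — Component impedances:
  R: Z = R = 509 Ω
  C: Z = 1/(jωC) = -j/(ω·C) = 0 - j65.44 Ω
Step 3 — Series combination: Z_total = R + C = 509 - j65.44 Ω = 513.2∠-7.3° Ω.
Step 4 — Power factor: PF = cos(φ) = Re(Z)/|Z| = 509/513.2 = 0.9918.
Step 5 — Type: Im(Z) = -65.44 ⇒ leading (phase φ = -7.3°).

PF = 0.9918 (leading, φ = -7.3°)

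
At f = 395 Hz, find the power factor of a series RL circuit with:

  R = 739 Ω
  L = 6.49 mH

Step 1 — Angular frequency: ω = 2π·f = 2π·395 = 2482 rad/s.
Step 2 — Component impedances:
  R: Z = R = 739 Ω
  L: Z = jωL = j·2482·0.00649 = 0 + j16.11 Ω
Step 3 — Series combination: Z_total = R + L = 739 + j16.11 Ω = 739.2∠1.2° Ω.
Step 4 — Power factor: PF = cos(φ) = Re(Z)/|Z| = 739/739.18 = 0.9998.
Step 5 — Type: Im(Z) = 16.11 ⇒ lagging (phase φ = 1.2°).

PF = 0.9998 (lagging, φ = 1.2°)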